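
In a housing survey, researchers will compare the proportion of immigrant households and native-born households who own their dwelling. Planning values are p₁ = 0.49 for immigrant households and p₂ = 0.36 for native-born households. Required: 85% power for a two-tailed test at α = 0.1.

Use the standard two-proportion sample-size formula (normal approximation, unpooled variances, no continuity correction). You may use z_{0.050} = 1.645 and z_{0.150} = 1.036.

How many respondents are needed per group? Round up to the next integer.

n = 205 per group

n = (z_{α/2} + z_β)² · [p₁(1−p₁) + p₂(1−p₂)] / (p₁ − p₂)²
  = (1.645 + 1.036)² · (0.49·0.51 + 0.36·0.64) / (0.13)²
  = (2.681)² · (0.2499 + 0.2304) / 0.0169
  = 7.1878 · 0.4803 / 0.0169
  = 204.28
Round up → n = 205 per group.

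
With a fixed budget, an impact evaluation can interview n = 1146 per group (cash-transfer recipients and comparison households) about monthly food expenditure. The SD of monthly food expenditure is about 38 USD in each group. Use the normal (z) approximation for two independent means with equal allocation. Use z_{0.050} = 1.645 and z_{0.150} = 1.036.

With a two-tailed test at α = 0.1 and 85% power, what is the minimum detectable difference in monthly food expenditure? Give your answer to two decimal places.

δ = (z_{α/2} + z_β) · √((σ₁²+σ₂²)/n)
  = (1.645 + 1.036) · √(2888/1146)
  = 2.681 · √2.5201
  = 2.681 · 1.5875
  = 4.2560

Minimum detectable difference ≈ 4.26 USD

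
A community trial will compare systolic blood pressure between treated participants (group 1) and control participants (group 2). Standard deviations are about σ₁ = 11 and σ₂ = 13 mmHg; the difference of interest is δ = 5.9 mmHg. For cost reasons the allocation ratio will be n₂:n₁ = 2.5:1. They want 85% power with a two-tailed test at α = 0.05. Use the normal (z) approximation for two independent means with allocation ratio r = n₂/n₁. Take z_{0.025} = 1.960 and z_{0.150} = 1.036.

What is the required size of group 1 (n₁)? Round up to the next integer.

n₁ = (z_{α/2} + z_β)² · (σ₁² + σ₂²/r) / δ²
   = (1.960 + 1.036)² · (11² + 13²/2.5) / 5.9²
   = 8.9760 · (121 + 67.6) / 34.81
   = 8.9760 · 188.6 / 34.81
   = 48.63
Round up → n₁ = 49; n₂ = r·n₁ = 2.5 × 49 = 123.

n₁ = 49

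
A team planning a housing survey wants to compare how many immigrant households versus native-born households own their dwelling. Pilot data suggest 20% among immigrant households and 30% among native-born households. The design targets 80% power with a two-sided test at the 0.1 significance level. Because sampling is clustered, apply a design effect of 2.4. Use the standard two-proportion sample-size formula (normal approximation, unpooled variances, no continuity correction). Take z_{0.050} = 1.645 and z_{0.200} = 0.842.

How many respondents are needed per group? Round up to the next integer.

n = 550 per group

n = (z_{α/2} + z_β)² · [p₁(1−p₁) + p₂(1−p₂)] / (p₁ − p₂)²
  = (1.645 + 0.842)² · (0.20·0.80 + 0.30·0.70) / (-0.10)²
  = (2.487)² · (0.1600 + 0.2100) / 0.0100
  = 6.1852 · 0.3700 / 0.0100
  = 228.85
Design effect: 2.4 × 228.85 = 549.24.
Round up → n = 550 per group.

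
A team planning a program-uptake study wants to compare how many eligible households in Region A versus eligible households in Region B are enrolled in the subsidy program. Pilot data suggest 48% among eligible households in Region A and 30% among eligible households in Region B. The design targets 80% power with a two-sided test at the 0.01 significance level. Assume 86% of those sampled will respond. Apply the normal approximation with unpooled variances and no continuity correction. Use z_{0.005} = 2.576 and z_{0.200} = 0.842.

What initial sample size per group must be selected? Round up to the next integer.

n = (z_{α/2} + z_β)² · [p₁(1−p₁) + p₂(1−p₂)] / (p₁ − p₂)²
  = (2.576 + 0.842)² · (0.48·0.52 + 0.30·0.70) / (0.18)²
  = (3.418)² · (0.2496 + 0.2100) / 0.0324
  = 11.6827 · 0.4596 / 0.0324
  = 165.72
Adjust for 86% response: 165.72 / 0.86 = 192.70.
Round up → n = 193 per group.

n = 193 per group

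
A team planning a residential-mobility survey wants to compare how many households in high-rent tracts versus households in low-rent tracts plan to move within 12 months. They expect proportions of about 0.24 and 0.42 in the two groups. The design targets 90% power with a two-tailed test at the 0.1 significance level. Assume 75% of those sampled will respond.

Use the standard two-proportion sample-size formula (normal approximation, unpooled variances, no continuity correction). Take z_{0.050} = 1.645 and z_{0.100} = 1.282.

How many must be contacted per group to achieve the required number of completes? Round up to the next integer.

n = (z_{α/2} + z_β)² · [p₁(1−p₁) + p₂(1−p₂)] / (p₁ − p₂)²
  = (1.645 + 1.282)² · (0.24·0.76 + 0.42·0.58) / (-0.18)²
  = (2.927)² · (0.1824 + 0.2436) / 0.0324
  = 8.5673 · 0.4260 / 0.0324
  = 112.64
Adjust for 75% response: 112.64 / 0.75 = 150.19.
Round up → n = 151 per group.

n = 151 per group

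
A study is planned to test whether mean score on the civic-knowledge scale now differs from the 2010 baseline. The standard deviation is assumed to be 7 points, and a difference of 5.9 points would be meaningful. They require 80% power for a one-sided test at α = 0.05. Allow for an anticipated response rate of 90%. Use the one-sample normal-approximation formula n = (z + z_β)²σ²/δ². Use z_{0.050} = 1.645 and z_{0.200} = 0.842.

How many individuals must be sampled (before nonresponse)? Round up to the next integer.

n = 10

n = (z_α + z_β)² · σ² / δ²
  = (1.645 + 0.842)² · 7² / 5.9²
  = 6.1852 · 49 / 34.81
  = 8.71
Adjust for 90% response: 8.71 / 0.90 = 9.67.
Round up → n = 10.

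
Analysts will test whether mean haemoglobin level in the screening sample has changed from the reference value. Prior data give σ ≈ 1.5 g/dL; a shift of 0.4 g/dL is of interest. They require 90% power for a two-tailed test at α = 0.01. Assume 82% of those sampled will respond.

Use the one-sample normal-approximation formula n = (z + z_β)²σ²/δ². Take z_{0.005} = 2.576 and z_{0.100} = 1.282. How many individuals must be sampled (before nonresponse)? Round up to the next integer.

n = 256

n = (z_{α/2} + z_β)² · σ² / δ²
  = (2.576 + 1.282)² · 1.5² / 0.4²
  = 14.8842 · 2.25 / 0.16
  = 209.31
Adjust for 82% response: 209.31 / 0.82 = 255.25.
Round up → n = 256.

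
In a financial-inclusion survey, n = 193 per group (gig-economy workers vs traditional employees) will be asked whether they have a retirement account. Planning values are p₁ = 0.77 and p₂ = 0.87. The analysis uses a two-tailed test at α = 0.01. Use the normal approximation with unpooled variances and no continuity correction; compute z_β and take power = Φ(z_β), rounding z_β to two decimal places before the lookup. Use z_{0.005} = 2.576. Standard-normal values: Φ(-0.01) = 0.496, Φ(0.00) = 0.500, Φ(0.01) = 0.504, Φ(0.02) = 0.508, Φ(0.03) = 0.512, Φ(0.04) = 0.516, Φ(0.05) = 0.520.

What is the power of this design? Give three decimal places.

z_β = |p₁−p₂|·√(n/[p₁q₁+p₂q₂]) − z_{α/2}
    = 0.10 · √(193/0.2902) − 2.576
    = 0.10 · 25.7887 − 2.576
    = 2.5789 − 2.576 = 0.0029 → 0.00
Power = Φ(0.00) = 0.500.

Power ≈ 0.500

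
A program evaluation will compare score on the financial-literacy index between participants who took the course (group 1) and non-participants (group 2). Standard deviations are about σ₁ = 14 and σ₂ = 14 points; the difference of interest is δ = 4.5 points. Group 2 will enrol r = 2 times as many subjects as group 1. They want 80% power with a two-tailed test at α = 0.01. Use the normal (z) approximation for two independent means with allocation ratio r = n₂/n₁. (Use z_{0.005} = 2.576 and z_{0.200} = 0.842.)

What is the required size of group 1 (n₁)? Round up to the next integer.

n₁ = (z_{α/2} + z_β)² · (σ₁² + σ₂²/r) / δ²
   = (2.576 + 0.842)² · (14² + 14²/2) / 4.5²
   = 11.6827 · (196 + 98) / 20.25
   = 11.6827 · 294 / 20.25
   = 169.62
Round up → n₁ = 170; n₂ = r·n₁ = 2 × 170 = 340.

n₁ = 170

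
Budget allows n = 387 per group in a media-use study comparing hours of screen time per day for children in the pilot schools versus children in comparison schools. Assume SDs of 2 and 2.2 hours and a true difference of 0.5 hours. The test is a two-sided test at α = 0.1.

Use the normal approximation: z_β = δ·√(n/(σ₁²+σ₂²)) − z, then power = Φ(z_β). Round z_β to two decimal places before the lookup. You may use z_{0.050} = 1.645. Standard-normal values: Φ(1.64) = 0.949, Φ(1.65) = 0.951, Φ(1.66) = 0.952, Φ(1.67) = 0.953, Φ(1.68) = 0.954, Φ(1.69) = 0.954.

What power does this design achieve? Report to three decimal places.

z_β = δ·√(n/(σ₁²+σ₂²)) − z_{α/2}
    = 0.5 · √(387/8.84) − 1.645
    = 0.5 · 6.61652 − 1.645
    = 3.3083 − 1.645 = 1.6633 → 1.66
Power = Φ(1.66) = 0.952.

Power ≈ 0.952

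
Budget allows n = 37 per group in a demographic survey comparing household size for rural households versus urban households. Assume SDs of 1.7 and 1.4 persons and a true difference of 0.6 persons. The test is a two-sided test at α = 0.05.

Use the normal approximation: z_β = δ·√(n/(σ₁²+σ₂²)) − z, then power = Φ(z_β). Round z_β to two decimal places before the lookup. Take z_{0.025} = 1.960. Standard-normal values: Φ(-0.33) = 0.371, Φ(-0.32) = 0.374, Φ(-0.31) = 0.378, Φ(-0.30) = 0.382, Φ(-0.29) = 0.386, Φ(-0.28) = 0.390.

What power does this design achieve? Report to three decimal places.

z_β = δ·√(n/(σ₁²+σ₂²)) − z_{α/2}
    = 0.6 · √(37/4.85) − 1.960
    = 0.6 · 2.76204 − 1.960
    = 1.6572 − 1.960 = -0.3028 → -0.30
Power = Φ(-0.30) = 0.382.

Power ≈ 0.382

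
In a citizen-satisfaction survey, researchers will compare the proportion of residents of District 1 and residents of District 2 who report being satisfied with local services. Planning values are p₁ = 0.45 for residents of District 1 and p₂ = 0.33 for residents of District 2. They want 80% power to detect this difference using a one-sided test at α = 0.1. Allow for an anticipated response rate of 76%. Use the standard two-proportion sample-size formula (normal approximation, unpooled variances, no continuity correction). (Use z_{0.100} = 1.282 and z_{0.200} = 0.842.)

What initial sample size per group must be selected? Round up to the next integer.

n = (z_α + z_β)² · [p₁(1−p₁) + p₂(1−p₂)] / (p₁ − p₂)²
  = (1.282 + 0.842)² · (0.45·0.55 + 0.33·0.67) / (0.12)²
  = (2.124)² · (0.2475 + 0.2211) / 0.0144
  = 4.5114 · 0.4686 / 0.0144
  = 146.81
Adjust for 76% response: 146.81 / 0.76 = 193.17.
Round up → n = 194 per group.

n = 194 per group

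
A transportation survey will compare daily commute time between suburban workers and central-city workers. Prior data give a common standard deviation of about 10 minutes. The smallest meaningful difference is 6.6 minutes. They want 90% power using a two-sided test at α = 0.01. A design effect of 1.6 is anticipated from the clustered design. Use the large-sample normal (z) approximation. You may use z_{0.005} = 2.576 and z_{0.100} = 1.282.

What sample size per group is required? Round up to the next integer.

n = 110 per group

n = (z_{α/2} + z_β)² · (σ₁² + σ₂²) / δ²
  = (2.576 + 1.282)² · (2·10² = 200) / 6.6²
  = 14.8842 · 200 / 43.56
  = 68.34
Design effect: 1.6 × 68.34 = 109.34.
Round up → n = 110 per group.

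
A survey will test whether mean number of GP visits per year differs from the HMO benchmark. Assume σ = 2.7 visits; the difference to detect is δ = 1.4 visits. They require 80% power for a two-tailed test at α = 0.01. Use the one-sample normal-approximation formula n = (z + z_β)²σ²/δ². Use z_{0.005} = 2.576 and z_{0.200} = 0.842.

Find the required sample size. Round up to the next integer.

n = (z_{α/2} + z_β)² · σ² / δ²
  = (2.576 + 0.842)² · 2.7² / 1.4²
  = 11.6827 · 7.29 / 1.96
  = 43.45
Round up → n = 44.

n = 44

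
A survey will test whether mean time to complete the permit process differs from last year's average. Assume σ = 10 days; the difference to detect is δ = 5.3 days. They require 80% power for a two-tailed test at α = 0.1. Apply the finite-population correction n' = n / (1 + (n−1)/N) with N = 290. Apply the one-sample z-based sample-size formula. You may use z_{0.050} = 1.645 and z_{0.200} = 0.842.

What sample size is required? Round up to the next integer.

n = (z_{α/2} + z_β)² · σ² / δ²
  = (1.645 + 0.842)² · 10² / 5.3²
  = 6.1852 · 100 / 28.09
  = 22.02
Finite-population correction (N = 290): 22.02 / (1 + (22.02 − 1)/290) = 20.53.
Round up → n = 21.

n = 21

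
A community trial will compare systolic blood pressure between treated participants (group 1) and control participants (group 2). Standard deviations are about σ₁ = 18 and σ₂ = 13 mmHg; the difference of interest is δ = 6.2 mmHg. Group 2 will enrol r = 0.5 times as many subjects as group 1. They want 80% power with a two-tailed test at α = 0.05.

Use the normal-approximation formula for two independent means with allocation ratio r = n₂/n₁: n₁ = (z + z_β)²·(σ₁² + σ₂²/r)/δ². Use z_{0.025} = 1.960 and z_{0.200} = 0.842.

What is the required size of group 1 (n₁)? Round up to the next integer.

n₁ = (z_{α/2} + z_β)² · (σ₁² + σ₂²/r) / δ²
   = (1.960 + 0.842)² · (18² + 13²/0.5) / 6.2²
   = 7.8512 · (324 + 338) / 38.44
   = 7.8512 · 662 / 38.44
   = 135.21
Round up → n₁ = 136; n₂ = r·n₁ = 0.5 × 136 = 68.

n₁ = 136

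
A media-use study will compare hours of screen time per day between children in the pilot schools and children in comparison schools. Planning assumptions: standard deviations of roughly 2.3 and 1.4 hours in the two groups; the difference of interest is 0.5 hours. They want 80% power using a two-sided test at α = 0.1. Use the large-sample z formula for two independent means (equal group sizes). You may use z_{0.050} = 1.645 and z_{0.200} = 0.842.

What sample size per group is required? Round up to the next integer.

n = (z_{α/2} + z_β)² · (σ₁² + σ₂²) / δ²
  = (1.645 + 0.842)² · (2.3² + 1.4² = 7.25) / 0.5²
  = 6.1852 · 7.25 / 0.25
  = 179.37
Round up → n = 180 per group.

n = 180 per group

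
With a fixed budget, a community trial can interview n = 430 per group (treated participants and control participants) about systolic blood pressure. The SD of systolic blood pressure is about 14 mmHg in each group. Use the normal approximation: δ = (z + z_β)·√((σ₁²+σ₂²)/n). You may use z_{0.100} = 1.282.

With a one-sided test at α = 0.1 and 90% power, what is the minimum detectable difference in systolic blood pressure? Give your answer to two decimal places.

δ = (z_α + z_β) · √((σ₁²+σ₂²)/n)
  = (1.282 + 1.282) · √(392/430)
  = 2.564 · √0.91163
  = 2.564 · 0.9548
  = 2.4481

Minimum detectable difference ≈ 2.45 mmHg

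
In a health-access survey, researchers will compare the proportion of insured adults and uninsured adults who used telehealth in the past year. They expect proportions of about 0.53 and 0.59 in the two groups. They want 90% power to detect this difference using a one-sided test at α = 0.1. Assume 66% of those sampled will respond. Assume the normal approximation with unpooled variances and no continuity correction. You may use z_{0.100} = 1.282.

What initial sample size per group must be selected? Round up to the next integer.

n = 1359 per group

n = (z_α + z_β)² · [p₁(1−p₁) + p₂(1−p₂)] / (p₁ − p₂)²
  = (1.282 + 1.282)² · (0.53·0.47 + 0.59·0.41) / (-0.06)²
  = (2.564)² · (0.2491 + 0.2419) / 0.0036
  = 6.5741 · 0.4910 / 0.0036
  = 896.63
Adjust for 66% response: 896.63 / 0.66 = 1358.54.
Round up → n = 1359 per group.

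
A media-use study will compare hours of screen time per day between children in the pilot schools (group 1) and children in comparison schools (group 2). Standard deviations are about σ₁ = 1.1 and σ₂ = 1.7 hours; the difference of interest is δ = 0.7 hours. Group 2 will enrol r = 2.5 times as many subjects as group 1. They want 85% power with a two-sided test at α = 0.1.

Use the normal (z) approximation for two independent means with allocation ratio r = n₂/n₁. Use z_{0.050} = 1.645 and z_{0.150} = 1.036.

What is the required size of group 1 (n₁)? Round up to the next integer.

n₁ = (z_{α/2} + z_β)² · (σ₁² + σ₂²/r) / δ²
   = (1.645 + 1.036)² · (1.1² + 1.7²/2.5) / 0.7²
   = 7.1878 · (1.21 + 1.156) / 0.49
   = 7.1878 · 2.366 / 0.49
   = 34.71
Round up → n₁ = 35; n₂ = r·n₁ = 2.5 × 35 = 88.

n₁ = 35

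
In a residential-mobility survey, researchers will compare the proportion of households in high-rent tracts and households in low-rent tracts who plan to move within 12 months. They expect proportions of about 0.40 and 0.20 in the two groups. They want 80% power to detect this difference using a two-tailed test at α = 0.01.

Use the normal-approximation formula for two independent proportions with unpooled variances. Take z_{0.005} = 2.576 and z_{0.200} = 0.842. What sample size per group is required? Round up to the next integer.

n = 117 per group

n = (z_{α/2} + z_β)² · [p₁(1−p₁) + p₂(1−p₂)] / (p₁ − p₂)²
  = (2.576 + 0.842)² · (0.40·0.60 + 0.20·0.80) / (0.20)²
  = (3.418)² · (0.2400 + 0.1600) / 0.0400
  = 11.6827 · 0.4000 / 0.0400
  = 116.83
Round up → n = 117 per group.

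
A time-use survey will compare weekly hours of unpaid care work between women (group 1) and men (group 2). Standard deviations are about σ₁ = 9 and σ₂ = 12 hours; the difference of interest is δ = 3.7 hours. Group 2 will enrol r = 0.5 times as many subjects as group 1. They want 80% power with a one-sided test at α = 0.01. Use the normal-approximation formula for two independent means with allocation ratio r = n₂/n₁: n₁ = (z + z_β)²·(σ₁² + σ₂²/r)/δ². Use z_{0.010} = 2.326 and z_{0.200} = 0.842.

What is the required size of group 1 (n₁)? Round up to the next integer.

n₁ = (z_α + z_β)² · (σ₁² + σ₂²/r) / δ²
   = (2.326 + 0.842)² · (9² + 12²/0.5) / 3.7²
   = 10.0362 · (81 + 288) / 13.69
   = 10.0362 · 369 / 13.69
   = 270.52
Round up → n₁ = 271; n₂ = r·n₁ = 0.5 × 271 = 136.

n₁ = 271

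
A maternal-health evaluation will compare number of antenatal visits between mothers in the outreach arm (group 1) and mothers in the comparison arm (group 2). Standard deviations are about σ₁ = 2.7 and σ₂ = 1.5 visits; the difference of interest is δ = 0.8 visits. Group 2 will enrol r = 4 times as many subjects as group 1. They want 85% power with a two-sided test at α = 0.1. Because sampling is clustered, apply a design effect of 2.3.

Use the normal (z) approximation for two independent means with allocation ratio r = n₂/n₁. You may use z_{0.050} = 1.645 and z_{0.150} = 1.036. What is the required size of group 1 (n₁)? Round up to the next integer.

n₁ = (z_{α/2} + z_β)² · (σ₁² + σ₂²/r) / δ²
   = (1.645 + 1.036)² · (2.7² + 1.5²/4) / 0.8²
   = 7.1878 · (7.29 + 0.5625) / 0.64
   = 7.1878 · 7.8525 / 0.64
   = 88.19
Design effect: 2.3 × 88.19 = 202.84.
Round up → n₁ = 203; n₂ = r·n₁ = 4 × 203 = 812.

n₁ = 203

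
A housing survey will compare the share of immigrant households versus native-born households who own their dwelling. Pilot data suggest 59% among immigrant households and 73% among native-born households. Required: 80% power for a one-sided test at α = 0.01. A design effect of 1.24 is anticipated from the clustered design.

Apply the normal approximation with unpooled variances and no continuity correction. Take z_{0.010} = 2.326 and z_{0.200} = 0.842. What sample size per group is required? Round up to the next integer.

n = (z_α + z_β)² · [p₁(1−p₁) + p₂(1−p₂)] / (p₁ − p₂)²
  = (2.326 + 0.842)² · (0.59·0.41 + 0.73·0.27) / (-0.14)²
  = (3.168)² · (0.2419 + 0.1971) / 0.0196
  = 10.0362 · 0.4390 / 0.0196
  = 224.79
Design effect: 1.24 × 224.79 = 278.74.
Round up → n = 279 per group.

n = 279 per group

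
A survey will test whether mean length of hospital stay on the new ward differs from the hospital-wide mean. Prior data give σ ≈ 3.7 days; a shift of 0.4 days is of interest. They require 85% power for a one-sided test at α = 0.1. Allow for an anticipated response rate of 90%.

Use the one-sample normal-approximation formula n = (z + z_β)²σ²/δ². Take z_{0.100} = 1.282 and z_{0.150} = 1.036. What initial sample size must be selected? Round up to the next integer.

n = 511

n = (z_α + z_β)² · σ² / δ²
  = (1.282 + 1.036)² · 3.7² / 0.4²
  = 5.3731 · 13.69 / 0.16
  = 459.74
Adjust for 90% response: 459.74 / 0.90 = 510.82.
Round up → n = 511.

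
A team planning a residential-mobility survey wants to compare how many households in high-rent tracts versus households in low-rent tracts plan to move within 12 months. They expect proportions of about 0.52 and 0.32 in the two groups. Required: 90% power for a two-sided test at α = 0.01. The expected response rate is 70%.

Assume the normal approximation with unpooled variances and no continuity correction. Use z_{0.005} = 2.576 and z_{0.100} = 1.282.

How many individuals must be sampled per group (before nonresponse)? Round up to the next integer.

n = (z_{α/2} + z_β)² · [p₁(1−p₁) + p₂(1−p₂)] / (p₁ − p₂)²
  = (2.576 + 1.282)² · (0.52·0.48 + 0.32·0.68) / (0.20)²
  = (3.858)² · (0.2496 + 0.2176) / 0.0400
  = 14.8842 · 0.4672 / 0.0400
  = 173.85
Adjust for 70% response: 173.85 / 0.70 = 248.35.
Round up → n = 249 per group.

n = 249 per group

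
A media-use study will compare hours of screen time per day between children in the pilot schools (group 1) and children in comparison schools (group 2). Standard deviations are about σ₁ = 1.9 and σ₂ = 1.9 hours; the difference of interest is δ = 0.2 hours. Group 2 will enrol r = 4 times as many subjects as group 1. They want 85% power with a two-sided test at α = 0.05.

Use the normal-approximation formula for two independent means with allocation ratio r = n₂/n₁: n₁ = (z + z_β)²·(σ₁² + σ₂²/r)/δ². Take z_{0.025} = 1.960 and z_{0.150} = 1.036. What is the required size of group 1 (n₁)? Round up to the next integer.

n₁ = 1013

n₁ = (z_{α/2} + z_β)² · (σ₁² + σ₂²/r) / δ²
   = (1.960 + 1.036)² · (1.9² + 1.9²/4) / 0.2²
   = 8.9760 · (3.61 + 0.9025) / 0.04
   = 8.9760 · 4.5125 / 0.04
   = 1012.61
Round up → n₁ = 1013; n₂ = r·n₁ = 4 × 1013 = 4052.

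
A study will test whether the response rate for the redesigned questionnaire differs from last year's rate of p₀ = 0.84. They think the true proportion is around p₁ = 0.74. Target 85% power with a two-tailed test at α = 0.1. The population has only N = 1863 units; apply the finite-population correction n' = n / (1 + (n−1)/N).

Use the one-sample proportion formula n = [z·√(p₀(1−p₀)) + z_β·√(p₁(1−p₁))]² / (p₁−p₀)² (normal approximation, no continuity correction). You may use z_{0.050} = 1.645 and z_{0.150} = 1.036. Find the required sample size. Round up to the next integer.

n = 106

n = [z_{α/2}·√(p₀q₀) + z_β·√(p₁q₁)]² / (p₁ − p₀)²
  = [1.645·√(0.84·0.16) + 1.036·√(0.74·0.26)]² / (-0.10)²
  = [1.645·0.3666 + 1.036·0.4386]² / 0.0100
  = [1.0575]² / 0.0100
  = 111.83
Finite-population correction (N = 1863): 111.83 / (1 + (111.83 − 1)/1863) = 105.55.
Round up → n = 106.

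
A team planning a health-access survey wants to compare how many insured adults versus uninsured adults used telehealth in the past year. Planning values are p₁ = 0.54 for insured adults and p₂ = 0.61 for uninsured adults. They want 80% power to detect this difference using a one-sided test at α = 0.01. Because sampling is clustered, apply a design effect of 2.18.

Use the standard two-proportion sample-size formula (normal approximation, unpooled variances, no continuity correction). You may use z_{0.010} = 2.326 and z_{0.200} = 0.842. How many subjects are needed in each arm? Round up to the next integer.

n = 2172 per group

n = (z_α + z_β)² · [p₁(1−p₁) + p₂(1−p₂)] / (p₁ − p₂)²
  = (2.326 + 0.842)² · (0.54·0.46 + 0.61·0.39) / (-0.07)²
  = (3.168)² · (0.2484 + 0.2379) / 0.0049
  = 10.0362 · 0.4863 / 0.0049
  = 996.04
Design effect: 2.18 × 996.04 = 2171.38.
Round up → n = 2172 per group.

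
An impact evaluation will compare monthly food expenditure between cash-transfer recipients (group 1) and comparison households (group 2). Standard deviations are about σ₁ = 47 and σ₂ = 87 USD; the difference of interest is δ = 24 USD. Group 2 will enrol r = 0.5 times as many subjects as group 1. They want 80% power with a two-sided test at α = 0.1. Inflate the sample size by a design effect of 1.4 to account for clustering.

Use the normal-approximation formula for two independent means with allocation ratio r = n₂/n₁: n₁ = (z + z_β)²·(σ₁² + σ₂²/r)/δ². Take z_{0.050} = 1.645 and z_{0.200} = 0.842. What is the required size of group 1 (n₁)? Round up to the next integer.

n₁ = 261

n₁ = (z_{α/2} + z_β)² · (σ₁² + σ₂²/r) / δ²
   = (1.645 + 0.842)² · (47² + 87²/0.5) / 24²
   = 6.1852 · (2209 + 15138) / 576
   = 6.1852 · 17347 / 576
   = 186.27
Design effect: 1.4 × 186.27 = 260.78.
Round up → n₁ = 261; n₂ = r·n₁ = 0.5 × 261 = 131.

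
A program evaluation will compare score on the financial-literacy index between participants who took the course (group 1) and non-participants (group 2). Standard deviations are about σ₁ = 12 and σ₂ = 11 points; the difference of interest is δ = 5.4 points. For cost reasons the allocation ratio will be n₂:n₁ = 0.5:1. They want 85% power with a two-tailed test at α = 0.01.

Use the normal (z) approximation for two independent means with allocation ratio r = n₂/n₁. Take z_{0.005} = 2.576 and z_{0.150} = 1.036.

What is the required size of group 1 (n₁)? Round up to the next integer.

n₁ = (z_{α/2} + z_β)² · (σ₁² + σ₂²/r) / δ²
   = (2.576 + 1.036)² · (12² + 11²/0.5) / 5.4²
   = 13.0465 · (144 + 242) / 29.16
   = 13.0465 · 386 / 29.16
   = 172.70
Round up → n₁ = 173; n₂ = r·n₁ = 0.5 × 173 = 87.

n₁ = 173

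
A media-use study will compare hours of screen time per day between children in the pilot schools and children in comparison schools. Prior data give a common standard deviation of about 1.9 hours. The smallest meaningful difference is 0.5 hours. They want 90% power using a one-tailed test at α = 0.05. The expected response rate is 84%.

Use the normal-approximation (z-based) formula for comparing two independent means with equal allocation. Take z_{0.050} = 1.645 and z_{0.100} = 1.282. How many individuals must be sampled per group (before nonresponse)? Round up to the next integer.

n = (z_α + z_β)² · (σ₁² + σ₂²) / δ²
  = (1.645 + 1.282)² · (2·1.9² = 7.22) / 0.5²
  = 8.5673 · 7.22 / 0.25
  = 247.42
Adjust for 84% response: 247.42 / 0.84 = 294.55.
Round up → n = 295 per group.

n = 295 per group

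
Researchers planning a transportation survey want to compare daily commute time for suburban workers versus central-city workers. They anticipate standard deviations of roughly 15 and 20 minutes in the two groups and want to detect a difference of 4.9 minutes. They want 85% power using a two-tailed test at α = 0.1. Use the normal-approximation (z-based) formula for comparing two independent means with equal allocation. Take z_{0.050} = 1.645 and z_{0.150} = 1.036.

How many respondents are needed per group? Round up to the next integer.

n = 188 per group

n = (z_{α/2} + z_β)² · (σ₁² + σ₂²) / δ²
  = (1.645 + 1.036)² · (15² + 20² = 625) / 4.9²
  = 7.1878 · 625 / 24.01
  = 187.10
Round up → n = 188 per group.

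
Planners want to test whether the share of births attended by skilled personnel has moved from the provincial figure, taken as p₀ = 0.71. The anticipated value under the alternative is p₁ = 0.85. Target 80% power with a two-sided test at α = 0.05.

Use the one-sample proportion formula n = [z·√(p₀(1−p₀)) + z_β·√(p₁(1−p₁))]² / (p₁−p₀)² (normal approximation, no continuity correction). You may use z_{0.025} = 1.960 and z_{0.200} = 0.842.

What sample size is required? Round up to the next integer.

n = [z_{α/2}·√(p₀q₀) + z_β·√(p₁q₁)]² / (p₁ − p₀)²
  = [1.960·√(0.71·0.29) + 0.842·√(0.85·0.15)]² / (0.14)²
  = [1.960·0.4538 + 0.842·0.3571]² / 0.0196
  = [1.1900]² / 0.0196
  = 72.25
Round up → n = 73.

n = 73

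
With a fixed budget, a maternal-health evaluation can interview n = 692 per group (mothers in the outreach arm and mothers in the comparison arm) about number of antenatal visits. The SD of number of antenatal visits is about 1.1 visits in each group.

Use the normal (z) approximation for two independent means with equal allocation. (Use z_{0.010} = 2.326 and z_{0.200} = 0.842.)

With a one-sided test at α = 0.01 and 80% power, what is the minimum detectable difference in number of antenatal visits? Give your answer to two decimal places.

Minimum detectable difference ≈ 0.19 visits

δ = (z_α + z_β) · √((σ₁²+σ₂²)/n)
  = (2.326 + 0.842) · √(2.42/692)
  = 3.168 · √0.0035
  = 3.168 · 0.0591
  = 0.1873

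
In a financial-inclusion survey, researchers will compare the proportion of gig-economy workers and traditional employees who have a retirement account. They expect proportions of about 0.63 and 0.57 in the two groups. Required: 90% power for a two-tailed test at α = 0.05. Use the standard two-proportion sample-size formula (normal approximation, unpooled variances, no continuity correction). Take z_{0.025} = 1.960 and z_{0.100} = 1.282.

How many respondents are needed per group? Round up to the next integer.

n = (z_{α/2} + z_β)² · [p₁(1−p₁) + p₂(1−p₂)] / (p₁ − p₂)²
  = (1.960 + 1.282)² · (0.63·0.37 + 0.57·0.43) / (0.06)²
  = (3.242)² · (0.2331 + 0.2451) / 0.0036
  = 10.5106 · 0.4782 / 0.0036
  = 1396.15
Round up → n = 1397 per group.

n = 1397 per group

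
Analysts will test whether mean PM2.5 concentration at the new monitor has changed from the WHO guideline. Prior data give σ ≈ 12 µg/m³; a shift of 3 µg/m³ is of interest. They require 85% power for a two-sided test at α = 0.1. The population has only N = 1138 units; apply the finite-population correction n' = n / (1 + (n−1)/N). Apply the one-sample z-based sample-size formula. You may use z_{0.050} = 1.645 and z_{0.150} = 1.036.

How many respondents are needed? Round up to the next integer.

n = (z_{α/2} + z_β)² · σ² / δ²
  = (1.645 + 1.036)² · 12² / 3²
  = 7.1878 · 144 / 9
  = 115.00
Finite-population correction (N = 1138): 115.00 / (1 + (115.00 − 1)/1138) = 104.53.
Round up → n = 105.

n = 105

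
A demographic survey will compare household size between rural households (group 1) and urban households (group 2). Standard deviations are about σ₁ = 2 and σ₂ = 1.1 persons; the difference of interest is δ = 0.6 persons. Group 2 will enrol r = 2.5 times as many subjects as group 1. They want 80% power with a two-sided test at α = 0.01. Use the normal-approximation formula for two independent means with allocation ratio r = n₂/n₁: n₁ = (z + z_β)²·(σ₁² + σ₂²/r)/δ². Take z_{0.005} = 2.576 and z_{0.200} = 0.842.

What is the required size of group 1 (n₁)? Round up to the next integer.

n₁ = 146

n₁ = (z_{α/2} + z_β)² · (σ₁² + σ₂²/r) / δ²
   = (2.576 + 0.842)² · (2² + 1.1²/2.5) / 0.6²
   = 11.6827 · (4 + 0.484) / 0.36
   = 11.6827 · 4.484 / 0.36
   = 145.51
Round up → n₁ = 146; n₂ = r·n₁ = 2.5 × 146 = 365.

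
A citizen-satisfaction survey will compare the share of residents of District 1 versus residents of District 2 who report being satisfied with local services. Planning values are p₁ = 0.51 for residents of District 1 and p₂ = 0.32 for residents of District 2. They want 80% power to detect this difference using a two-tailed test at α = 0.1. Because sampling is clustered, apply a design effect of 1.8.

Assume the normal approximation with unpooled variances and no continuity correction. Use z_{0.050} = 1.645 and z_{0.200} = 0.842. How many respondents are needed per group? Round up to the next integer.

n = (z_{α/2} + z_β)² · [p₁(1−p₁) + p₂(1−p₂)] / (p₁ − p₂)²
  = (1.645 + 0.842)² · (0.51·0.49 + 0.32·0.68) / (0.19)²
  = (2.487)² · (0.2499 + 0.2176) / 0.0361
  = 6.1852 · 0.4675 / 0.0361
  = 80.10
Design effect: 1.8 × 80.10 = 144.18.
Round up → n = 145 per group.

n = 145 per group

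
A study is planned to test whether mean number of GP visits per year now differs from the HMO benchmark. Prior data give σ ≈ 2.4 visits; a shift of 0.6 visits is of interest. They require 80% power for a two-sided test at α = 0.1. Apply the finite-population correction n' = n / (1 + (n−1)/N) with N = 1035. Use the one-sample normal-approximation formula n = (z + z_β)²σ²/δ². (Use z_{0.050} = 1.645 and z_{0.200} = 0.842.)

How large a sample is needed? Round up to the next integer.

n = (z_{α/2} + z_β)² · σ² / δ²
  = (1.645 + 0.842)² · 2.4² / 0.6²
  = 6.1852 · 5.76 / 0.36
  = 98.96
Finite-population correction (N = 1035): 98.96 / (1 + (98.96 − 1)/1035) = 90.41.
Round up → n = 91.

n = 91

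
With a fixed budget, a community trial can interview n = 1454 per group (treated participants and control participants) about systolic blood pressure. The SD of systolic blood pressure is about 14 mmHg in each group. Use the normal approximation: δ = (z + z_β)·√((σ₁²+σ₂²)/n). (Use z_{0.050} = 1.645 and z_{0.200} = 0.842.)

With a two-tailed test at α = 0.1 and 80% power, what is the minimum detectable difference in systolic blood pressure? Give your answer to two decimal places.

δ = (z_{α/2} + z_β) · √((σ₁²+σ₂²)/n)
  = (1.645 + 0.842) · √(392/1454)
  = 2.487 · √0.2696
  = 2.487 · 0.5192
  = 1.2913

Minimum detectable difference ≈ 1.29 mmHg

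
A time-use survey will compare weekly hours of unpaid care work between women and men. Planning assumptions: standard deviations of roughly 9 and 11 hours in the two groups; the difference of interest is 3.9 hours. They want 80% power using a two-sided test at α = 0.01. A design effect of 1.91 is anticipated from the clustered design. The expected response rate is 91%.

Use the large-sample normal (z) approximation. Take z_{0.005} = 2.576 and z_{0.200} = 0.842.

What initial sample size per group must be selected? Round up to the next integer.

n = (z_{α/2} + z_β)² · (σ₁² + σ₂²) / δ²
  = (2.576 + 0.842)² · (9² + 11² = 202) / 3.9²
  = 11.6827 · 202 / 15.21
  = 155.16
Design effect: 1.91 × 155.16 = 296.35.
Adjust for 91% response: 296.35 / 0.91 = 325.66.
Round up → n = 326 per group.

n = 326 per group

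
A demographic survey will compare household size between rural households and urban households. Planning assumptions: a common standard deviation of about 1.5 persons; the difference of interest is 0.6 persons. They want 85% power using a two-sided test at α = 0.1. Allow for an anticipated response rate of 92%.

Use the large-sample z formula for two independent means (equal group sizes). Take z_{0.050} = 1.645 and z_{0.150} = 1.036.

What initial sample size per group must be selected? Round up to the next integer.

n = (z_{α/2} + z_β)² · (σ₁² + σ₂²) / δ²
  = (1.645 + 1.036)² · (2·1.5² = 4.5) / 0.6²
  = 7.1878 · 4.5 / 0.36
  = 89.85
Adjust for 92% response: 89.85 / 0.92 = 97.66.
Round up → n = 98 per group.

n = 98 per group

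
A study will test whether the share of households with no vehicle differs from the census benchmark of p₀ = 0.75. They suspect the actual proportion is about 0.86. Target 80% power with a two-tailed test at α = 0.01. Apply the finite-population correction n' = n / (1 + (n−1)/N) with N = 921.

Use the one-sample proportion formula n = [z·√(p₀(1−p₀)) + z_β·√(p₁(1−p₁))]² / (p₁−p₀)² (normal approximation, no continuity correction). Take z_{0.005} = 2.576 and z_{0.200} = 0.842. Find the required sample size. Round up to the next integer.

n = [z_{α/2}·√(p₀q₀) + z_β·√(p₁q₁)]² / (p₁ − p₀)²
  = [2.576·√(0.75·0.25) + 0.842·√(0.86·0.14)]² / (0.11)²
  = [2.576·0.4330 + 0.842·0.3470]² / 0.0121
  = [1.4076]² / 0.0121
  = 163.75
Finite-population correction (N = 921): 163.75 / (1 + (163.75 − 1)/921) = 139.16.
Round up → n = 140.

n = 140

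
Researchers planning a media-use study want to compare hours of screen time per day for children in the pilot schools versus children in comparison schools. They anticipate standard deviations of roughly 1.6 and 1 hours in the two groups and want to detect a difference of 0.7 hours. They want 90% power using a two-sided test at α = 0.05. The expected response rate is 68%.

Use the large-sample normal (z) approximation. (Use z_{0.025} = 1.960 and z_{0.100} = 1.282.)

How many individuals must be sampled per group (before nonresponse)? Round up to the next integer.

n = (z_{α/2} + z_β)² · (σ₁² + σ₂²) / δ²
  = (1.960 + 1.282)² · (1.6² + 1² = 3.56) / 0.7²
  = 10.5106 · 3.56 / 0.49
  = 76.36
Adjust for 68% response: 76.36 / 0.68 = 112.30.
Round up → n = 113 per group.

n = 113 per group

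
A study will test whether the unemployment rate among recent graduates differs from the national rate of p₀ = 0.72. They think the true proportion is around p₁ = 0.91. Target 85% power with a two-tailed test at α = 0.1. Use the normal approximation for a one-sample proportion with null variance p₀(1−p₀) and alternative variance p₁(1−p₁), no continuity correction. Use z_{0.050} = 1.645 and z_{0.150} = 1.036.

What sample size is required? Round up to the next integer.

n = 30

n = [z_{α/2}·√(p₀q₀) + z_β·√(p₁q₁)]² / (p₁ − p₀)²
  = [1.645·√(0.72·0.28) + 1.036·√(0.91·0.09)]² / (0.19)²
  = [1.645·0.4490 + 1.036·0.2862]² / 0.0361
  = [1.0351]² / 0.0361
  = 29.68
Round up → n = 30.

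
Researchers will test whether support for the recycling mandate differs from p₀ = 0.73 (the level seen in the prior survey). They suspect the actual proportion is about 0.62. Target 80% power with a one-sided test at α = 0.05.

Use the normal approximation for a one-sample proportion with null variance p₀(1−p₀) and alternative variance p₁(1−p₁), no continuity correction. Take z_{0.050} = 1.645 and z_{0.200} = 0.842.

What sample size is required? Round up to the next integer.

n = [z_α·√(p₀q₀) + z_β·√(p₁q₁)]² / (p₁ − p₀)²
  = [1.645·√(0.73·0.27) + 0.842·√(0.62·0.38)]² / (-0.11)²
  = [1.645·0.4440 + 0.842·0.4854]² / 0.0121
  = [1.1390]² / 0.0121
  = 107.22
Round up → n = 108.

n = 108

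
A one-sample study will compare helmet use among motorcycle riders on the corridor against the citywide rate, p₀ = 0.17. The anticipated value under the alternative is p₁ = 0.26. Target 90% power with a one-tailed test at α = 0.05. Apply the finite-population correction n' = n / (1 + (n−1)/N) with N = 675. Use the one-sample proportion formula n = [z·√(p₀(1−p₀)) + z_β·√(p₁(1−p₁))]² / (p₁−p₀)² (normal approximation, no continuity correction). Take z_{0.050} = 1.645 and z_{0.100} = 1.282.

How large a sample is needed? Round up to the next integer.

n = [z_α·√(p₀q₀) + z_β·√(p₁q₁)]² / (p₁ − p₀)²
  = [1.645·√(0.17·0.83) + 1.282·√(0.26·0.74)]² / (0.09)²
  = [1.645·0.3756 + 1.282·0.4386]² / 0.0081
  = [1.1802]² / 0.0081
  = 171.97
Finite-population correction (N = 675): 171.97 / (1 + (171.97 − 1)/675) = 137.22.
Round up → n = 138.

n = 138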